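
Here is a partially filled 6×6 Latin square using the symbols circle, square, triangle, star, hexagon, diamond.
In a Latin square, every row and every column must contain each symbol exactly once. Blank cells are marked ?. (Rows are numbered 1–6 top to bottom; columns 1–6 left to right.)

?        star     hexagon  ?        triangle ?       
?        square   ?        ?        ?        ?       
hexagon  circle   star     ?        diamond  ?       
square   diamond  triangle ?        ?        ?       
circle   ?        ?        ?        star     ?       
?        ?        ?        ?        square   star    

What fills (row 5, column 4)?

Row 1, column 1: row 1 has {triangle, star, hexagon} and column 1 has {circle, square, hexagon}, leaving only diamond.
Row 6, column 1: row 6 has {square, star} and column 1 has {circle, square, hexagon, diamond}, leaving only triangle.
Row 2, column 1: row 2 has {square} and column 1 has {circle, square, triangle, hexagon, diamond}, leaving only star.
Row 6, column 2: row 6 has {square, triangle, star} and column 2 has {circle, square, star, diamond}, leaving only hexagon.
Row 5, column 2: row 5 has {circle, star} and column 2 has {circle, square, star, hexagon, diamond}, leaving only triangle.
Row 5, column 4 is narrowed to {square, hexagon, diamond}.
If it were square, then row 3, column 6 would be left with no valid symbol.
If it were diamond, then row 6, column 4 would be left with no valid symbol.
So row 5, column 4 must be hexagon.

hexagon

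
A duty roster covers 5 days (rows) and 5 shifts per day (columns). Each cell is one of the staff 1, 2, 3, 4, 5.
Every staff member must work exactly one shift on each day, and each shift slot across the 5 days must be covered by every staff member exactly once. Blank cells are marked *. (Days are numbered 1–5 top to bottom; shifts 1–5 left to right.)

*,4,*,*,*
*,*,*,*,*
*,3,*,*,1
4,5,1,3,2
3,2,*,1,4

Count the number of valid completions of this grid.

3

Day 1, shift 1: eliminating its day and shift leaves {1, 2, 5}.
Day 1, shift 3: eliminating its day and shift leaves {2, 3, 5}.
Day 1, shift 4: eliminating its day and shift leaves {2, 5}.
Day 1, shift 5: eliminating its day and shift leaves {3, 5}.
Day 2, shift 1: eliminating its day and shift leaves {1, 2, 5}.
Day 2, shift 2: eliminating its day and shift leaves {1}.
Day 2, shift 3: eliminating its day and shift leaves {2, 3, 4, 5}.
Day 2, shift 4: eliminating its day and shift leaves {2, 4, 5}.
Day 2, shift 5: eliminating its day and shift leaves {3, 5}.
Day 3, shift 1: eliminating its day and shift leaves {2, 5}.
Day 3, shift 3: eliminating its day and shift leaves {2, 4, 5}.
Day 3, shift 4: eliminating its day and shift leaves {2, 4, 5}.
Day 5, shift 3: eliminating its day and shift leaves {5}.
Enumerating the assignments across these blanks that avoid any day or shift repeat gives 3 completions.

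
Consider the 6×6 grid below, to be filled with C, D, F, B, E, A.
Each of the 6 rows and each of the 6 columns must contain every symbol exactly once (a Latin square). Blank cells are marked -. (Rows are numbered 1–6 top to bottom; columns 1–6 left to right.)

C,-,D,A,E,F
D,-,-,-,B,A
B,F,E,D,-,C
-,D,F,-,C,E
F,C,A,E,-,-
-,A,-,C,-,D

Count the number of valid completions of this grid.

1

Row 1, column 2: eliminating its row and column leaves {B}.
Row 2, column 2: eliminating its row and column leaves {E}.
Row 2, column 3: eliminating its row and column leaves {C}.
Row 2, column 4: eliminating its row and column leaves {F}.
Row 3, column 5: eliminating its row and column leaves {A}.
Row 4, column 1: eliminating its row and column leaves {A}.
Row 4, column 4: eliminating its row and column leaves {B}.
Row 5, column 5: eliminating its row and column leaves {D}.
Row 5, column 6: eliminating its row and column leaves {B}.
Row 6, column 1: eliminating its row and column leaves {E}.
Row 6, column 3: eliminating its row and column leaves {B}.
Row 6, column 5: eliminating its row and column leaves {F}.
Only one assignment across all blanks avoids any row or column repeat, giving 1 completion.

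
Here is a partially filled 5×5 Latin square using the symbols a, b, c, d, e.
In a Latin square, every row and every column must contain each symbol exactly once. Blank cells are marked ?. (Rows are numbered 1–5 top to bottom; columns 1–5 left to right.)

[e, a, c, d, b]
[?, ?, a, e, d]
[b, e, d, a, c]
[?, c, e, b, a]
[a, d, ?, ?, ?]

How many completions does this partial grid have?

1

Row 2, column 1: eliminating its row and column leaves {c}.
Row 2, column 2: eliminating its row and column leaves {b}.
Row 4, column 1: eliminating its row and column leaves {d}.
Row 5, column 3: eliminating its row and column leaves {b}.
Row 5, column 4: eliminating its row and column leaves {c}.
Row 5, column 5: eliminating its row and column leaves {e}.
Only one assignment across all blanks avoids any row or column repeat, giving 1 completion.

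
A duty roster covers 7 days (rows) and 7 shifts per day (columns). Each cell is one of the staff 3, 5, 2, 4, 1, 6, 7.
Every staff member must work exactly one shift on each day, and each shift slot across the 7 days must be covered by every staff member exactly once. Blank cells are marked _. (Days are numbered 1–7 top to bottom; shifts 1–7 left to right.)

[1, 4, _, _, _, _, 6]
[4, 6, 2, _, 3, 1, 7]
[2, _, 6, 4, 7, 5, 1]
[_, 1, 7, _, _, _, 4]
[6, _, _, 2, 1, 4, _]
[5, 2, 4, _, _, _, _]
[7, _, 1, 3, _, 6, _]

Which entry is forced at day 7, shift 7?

Day 2, shift 4: day 2 has {3, 2, 4, 1, 6, 7} and shift 4 has {3, 2, 4}, leaving only 5.
Day 1, shift 4: day 1 has {4, 1, 6} and shift 4 has {3, 5, 2, 4}, leaving only 7.
Day 3, shift 2: day 3 has {5, 2, 4, 1, 6, 7} and shift 2 has {2, 4, 1, 6}, leaving only 3.
Day 4, shift 1: day 4 has {4, 1, 7} and shift 1 has {5, 2, 4, 1, 6, 7}, leaving only 3.
Day 4, shift 4: day 4 has {3, 4, 1, 7} and shift 4 has {3, 5, 2, 4, 7}, leaving only 6.
Day 4, shift 6: day 4 has {3, 4, 1, 6, 7} and shift 6 has {5, 4, 1, 6}, leaving only 2.
Day 1, shift 6: day 1 has {4, 1, 6, 7} and shift 6 has {5, 2, 4, 1, 6}, leaving only 3.
Day 1, shift 3: day 1 has {3, 4, 1, 6, 7} and shift 3 has {2, 4, 1, 6, 7}, leaving only 5.
Day 1, shift 5: day 1 has {3, 5, 4, 1, 6, 7} and shift 5 has {3, 1, 7}, leaving only 2.
Day 4, shift 5: day 4 has {3, 2, 4, 1, 6, 7} and shift 5 has {3, 2, 1, 7}, leaving only 5.
Day 5, shift 3: day 5 has {2, 4, 1, 6} and shift 3 has {5, 2, 4, 1, 6, 7}, leaving only 3.
Day 5, shift 7: day 5 has {3, 2, 4, 1, 6} and shift 7 has {4, 1, 6, 7}, leaving only 5.
Day 7 already has {3, 1, 6, 7} and shift 7 already has {5, 4, 1, 6, 7}, so day 7, shift 7 must be 2.

2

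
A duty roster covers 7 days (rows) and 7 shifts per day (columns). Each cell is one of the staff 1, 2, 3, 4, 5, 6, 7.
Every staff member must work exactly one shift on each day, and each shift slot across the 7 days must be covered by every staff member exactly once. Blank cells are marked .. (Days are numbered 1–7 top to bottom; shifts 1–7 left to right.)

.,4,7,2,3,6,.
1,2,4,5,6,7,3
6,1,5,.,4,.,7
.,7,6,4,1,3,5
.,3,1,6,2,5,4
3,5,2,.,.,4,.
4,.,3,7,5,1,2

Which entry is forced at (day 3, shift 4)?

3

Day 3 already has {1, 4, 5, 6, 7} and shift 4 already has {2, 4, 5, 6, 7}, so day 3, shift 4 must be 3.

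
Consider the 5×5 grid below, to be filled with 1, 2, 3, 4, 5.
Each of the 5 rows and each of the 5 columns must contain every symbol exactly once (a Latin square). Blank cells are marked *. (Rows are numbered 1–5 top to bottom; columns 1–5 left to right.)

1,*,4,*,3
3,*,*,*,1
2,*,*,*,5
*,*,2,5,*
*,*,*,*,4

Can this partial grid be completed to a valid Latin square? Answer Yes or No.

No

Row 4, column 5: row 4 together with column 5 already contain {1, 2, 3, 4, 5} — every symbol — so nothing can go there. The grid has no valid completion.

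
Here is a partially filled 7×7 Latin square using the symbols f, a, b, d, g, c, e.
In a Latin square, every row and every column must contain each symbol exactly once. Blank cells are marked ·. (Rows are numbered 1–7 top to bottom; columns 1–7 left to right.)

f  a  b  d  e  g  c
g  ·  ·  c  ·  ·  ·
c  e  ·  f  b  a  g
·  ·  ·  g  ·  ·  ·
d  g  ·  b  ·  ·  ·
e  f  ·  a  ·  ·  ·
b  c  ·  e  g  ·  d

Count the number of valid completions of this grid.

Row 2, column 2: eliminating its row and column leaves {b, d}.
Row 2, column 3: eliminating its row and column leaves {f, a, d, e}.
Row 2, column 5: eliminating its row and column leaves {f, a, d}.
Row 2, column 6: eliminating its row and column leaves {f, b, d, e}.
Row 2, column 7: eliminating its row and column leaves {f, a, b, e}.
Row 3, column 3: eliminating its row and column leaves {d}.
Row 4, column 1: eliminating its row and column leaves {a}.
Row 4, column 2: eliminating its row and column leaves {b, d}.
Row 4, column 3: eliminating its row and column leaves {f, a, d, c, e}.
Row 4, column 5: eliminating its row and column leaves {f, a, d, c}.
Row 4, column 6: eliminating its row and column leaves {f, b, d, c, e}.
Row 4, column 7: eliminating its row and column leaves {f, a, b, e}.
Row 5, column 3: eliminating its row and column leaves {f, a, c, e}.
Row 5, column 5: eliminating its row and column leaves {f, a, c}.
Row 5, column 6: eliminating its row and column leaves {f, c, e}.
Row 5, column 7: eliminating its row and column leaves {f, a, e}.
Row 6, column 3: eliminating its row and column leaves {d, g, c}.
Row 6, column 5: eliminating its row and column leaves {d, c}.
Row 6, column 6: eliminating its row and column leaves {b, d, c}.
Row 6, column 7: eliminating its row and column leaves {b}.
Row 7, column 3: eliminating its row and column leaves {f, a}.
Row 7, column 6: eliminating its row and column leaves {f}.
Enumerating the assignments across these blanks that avoid any row or column repeat gives 14 completions.

14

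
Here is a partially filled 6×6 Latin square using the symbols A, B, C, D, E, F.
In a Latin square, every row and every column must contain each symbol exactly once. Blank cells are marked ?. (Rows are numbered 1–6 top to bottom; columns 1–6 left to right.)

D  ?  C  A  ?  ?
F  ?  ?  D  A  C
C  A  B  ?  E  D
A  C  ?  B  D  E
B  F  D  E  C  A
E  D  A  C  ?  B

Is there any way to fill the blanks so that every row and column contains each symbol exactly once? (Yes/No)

Yes

No row or column among the givens repeats a symbol, and propagating forced cells runs into no contradiction.
One valid completion exists (for instance, D E C A B F / F B E D A C / C A B F E D / A C F B D E / B F D E C A / E D A C F B).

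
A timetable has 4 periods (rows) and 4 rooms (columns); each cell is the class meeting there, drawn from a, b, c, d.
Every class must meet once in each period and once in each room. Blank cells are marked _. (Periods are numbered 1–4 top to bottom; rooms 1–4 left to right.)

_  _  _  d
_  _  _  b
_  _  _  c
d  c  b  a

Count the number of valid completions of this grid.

4

Period 1, room 1: eliminating its period and room leaves {a, b, c}.
Period 1, room 2: eliminating its period and room leaves {a, b}.
Period 1, room 3: eliminating its period and room leaves {a, c}.
Period 2, room 1: eliminating its period and room leaves {a, c}.
Period 2, room 2: eliminating its period and room leaves {a, d}.
Period 2, room 3: eliminating its period and room leaves {a, c, d}.
Period 3, room 1: eliminating its period and room leaves {a, b}.
Period 3, room 2: eliminating its period and room leaves {a, b, d}.
Period 3, room 3: eliminating its period and room leaves {a, d}.
Enumerating the assignments across these blanks that avoid any period or room repeat gives 4 completions.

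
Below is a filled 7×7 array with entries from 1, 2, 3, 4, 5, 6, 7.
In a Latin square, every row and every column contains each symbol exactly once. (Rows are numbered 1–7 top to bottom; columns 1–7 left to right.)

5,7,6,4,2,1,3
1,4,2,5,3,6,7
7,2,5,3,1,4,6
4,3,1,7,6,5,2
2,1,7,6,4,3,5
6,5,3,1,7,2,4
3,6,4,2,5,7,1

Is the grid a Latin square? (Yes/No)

Yes

Each row is a permutation of the 7 symbols, and so is each column.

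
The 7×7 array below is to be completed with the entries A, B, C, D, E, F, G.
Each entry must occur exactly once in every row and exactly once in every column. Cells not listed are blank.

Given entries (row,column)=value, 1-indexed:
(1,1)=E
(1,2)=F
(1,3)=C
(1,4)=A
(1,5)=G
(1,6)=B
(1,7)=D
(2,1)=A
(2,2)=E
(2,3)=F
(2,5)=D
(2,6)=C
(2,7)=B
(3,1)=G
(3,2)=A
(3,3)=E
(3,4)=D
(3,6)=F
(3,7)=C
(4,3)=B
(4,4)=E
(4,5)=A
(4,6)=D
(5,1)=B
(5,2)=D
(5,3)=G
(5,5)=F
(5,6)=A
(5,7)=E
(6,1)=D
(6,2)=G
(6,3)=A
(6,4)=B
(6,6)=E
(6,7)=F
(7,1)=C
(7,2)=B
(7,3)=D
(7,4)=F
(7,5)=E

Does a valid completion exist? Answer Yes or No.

No row or column among the givens repeats a symbol, and propagating forced cells runs into no contradiction.
One valid completion exists (for instance, E F C A G B D / A E F G D C B / G A E D B F C / F C B E A D G / B D G C F A E / D G A B C E F / C B D F E G A).

Yes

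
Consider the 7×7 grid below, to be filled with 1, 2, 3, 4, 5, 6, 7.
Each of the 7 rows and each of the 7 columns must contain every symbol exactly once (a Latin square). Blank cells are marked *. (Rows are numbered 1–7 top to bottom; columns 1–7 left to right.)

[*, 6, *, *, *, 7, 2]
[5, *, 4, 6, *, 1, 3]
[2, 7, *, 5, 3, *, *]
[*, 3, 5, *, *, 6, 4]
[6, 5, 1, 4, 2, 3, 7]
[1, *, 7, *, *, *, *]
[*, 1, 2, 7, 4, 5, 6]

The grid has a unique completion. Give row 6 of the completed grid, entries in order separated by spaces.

1 4 7 3 6 2 5

Row 6, column 7: row 6 has {1, 7} and column 7 has {2, 3, 4, 6, 7}, leaving only 5.
Row 6, column 5: row 6 has {1, 5, 7} and column 5 has {2, 3, 4}, leaving only 6.
Row 1, column 3: row 1 has {2, 6, 7} and column 3 has {1, 2, 4, 5, 7}, leaving only 3.
Row 1, column 1: row 1 has {2, 3, 6, 7} and column 1 has {1, 2, 5, 6}, leaving only 4.
Row 1, column 4: row 1 has {2, 3, 4, 6, 7} and column 4 has {4, 5, 6, 7}, leaving only 1.
Row 1, column 5: row 1 has {1, 2, 3, 4, 6, 7} and column 5 has {2, 3, 4, 6}, leaving only 5.
Row 2, column 2: row 2 has {1, 3, 4, 5, 6} and column 2 has {1, 3, 5, 6, 7}, leaving only 2.
Row 6, column 2: row 6 has {1, 5, 6, 7} and column 2 has {1, 2, 3, 5, 6, 7}, leaving only 4.
Row 6, column 6: row 6 has {1, 4, 5, 6, 7} and column 6 has {1, 3, 5, 6, 7}, leaving only 2.
Row 6, column 4: row 6 has {1, 2, 4, 5, 6, 7} and column 4 has {1, 4, 5, 6, 7}, leaving only 3.
So row 6 reads: 1 4 7 3 6 2 5.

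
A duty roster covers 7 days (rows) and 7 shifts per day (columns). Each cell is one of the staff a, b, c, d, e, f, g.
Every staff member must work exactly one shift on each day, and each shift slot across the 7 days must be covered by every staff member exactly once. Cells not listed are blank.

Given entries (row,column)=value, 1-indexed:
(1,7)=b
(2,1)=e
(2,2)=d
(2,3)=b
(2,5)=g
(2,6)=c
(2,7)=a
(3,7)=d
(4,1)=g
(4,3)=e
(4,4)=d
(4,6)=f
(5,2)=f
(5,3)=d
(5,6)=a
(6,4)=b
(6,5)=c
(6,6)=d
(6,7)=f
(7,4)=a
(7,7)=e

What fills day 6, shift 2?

Day 2, shift 4: day 2 has {a, b, c, d, e, g} and shift 4 has {a, b, d}, leaving only f.
Day 4, shift 7: day 4 has {d, e, f, g} and shift 7 has {a, b, d, e, f}, leaving only c.
Day 5, shift 7: day 5 has {a, d, f} and shift 7 has {a, b, c, d, e, f}, leaving only g.
Day 6, shift 1: day 6 has {b, c, d, f} and shift 1 has {e, g}, leaving only a.
Day 6, shift 3: day 6 has {a, b, c, d, f} and shift 3 has {b, d, e}, leaving only g.
Day 6 already has {a, b, c, d, f, g} and shift 2 already has {d, f}, so day 6, shift 2 must be e.

e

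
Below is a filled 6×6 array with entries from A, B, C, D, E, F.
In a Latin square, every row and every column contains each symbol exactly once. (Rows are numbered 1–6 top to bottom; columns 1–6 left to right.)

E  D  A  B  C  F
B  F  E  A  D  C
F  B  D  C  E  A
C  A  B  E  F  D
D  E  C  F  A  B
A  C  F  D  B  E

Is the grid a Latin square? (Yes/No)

Yes

Each row is a permutation of the 6 symbols, and so is each column.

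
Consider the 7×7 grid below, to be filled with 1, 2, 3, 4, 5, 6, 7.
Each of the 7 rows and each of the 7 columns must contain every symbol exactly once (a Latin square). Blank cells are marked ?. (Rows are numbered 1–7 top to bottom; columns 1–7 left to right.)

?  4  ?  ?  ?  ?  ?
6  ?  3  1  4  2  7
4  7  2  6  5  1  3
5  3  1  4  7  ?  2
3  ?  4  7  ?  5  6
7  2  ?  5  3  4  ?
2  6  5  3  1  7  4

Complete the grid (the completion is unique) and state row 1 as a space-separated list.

1 4 7 2 6 3 5

Row 1, column 1: row 1 has {4} and column 1 has {2, 3, 4, 5, 6, 7}, leaving only 1.
Row 1, column 4: row 1 has {1, 4} and column 4 has {1, 3, 4, 5, 6, 7}, leaving only 2.
Row 1, column 5: row 1 has {1, 2, 4} and column 5 has {1, 3, 4, 5, 7}, leaving only 6.
Row 1, column 3: row 1 has {1, 2, 4, 6} and column 3 has {1, 2, 3, 4, 5}, leaving only 7.
Row 1, column 6: row 1 has {1, 2, 4, 6, 7} and column 6 has {1, 2, 4, 5, 7}, leaving only 3.
Row 1, column 7: row 1 has {1, 2, 3, 4, 6, 7} and column 7 has {2, 3, 4, 6, 7}, leaving only 5.
So row 1 reads: 1 4 7 2 6 3 5.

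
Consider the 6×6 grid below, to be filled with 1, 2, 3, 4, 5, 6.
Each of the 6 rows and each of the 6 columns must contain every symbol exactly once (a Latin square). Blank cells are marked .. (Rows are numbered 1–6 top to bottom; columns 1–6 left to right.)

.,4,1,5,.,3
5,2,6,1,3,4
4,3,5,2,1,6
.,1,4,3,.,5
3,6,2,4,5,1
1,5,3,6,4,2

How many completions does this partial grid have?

2

Row 1, column 1: eliminating its row and column leaves {2, 6}.
Row 1, column 5: eliminating its row and column leaves {2, 6}.
Row 4, column 1: eliminating its row and column leaves {2, 6}.
Row 4, column 5: eliminating its row and column leaves {2, 6}.
Enumerating the assignments across these blanks that avoid any row or column repeat gives 2 completions.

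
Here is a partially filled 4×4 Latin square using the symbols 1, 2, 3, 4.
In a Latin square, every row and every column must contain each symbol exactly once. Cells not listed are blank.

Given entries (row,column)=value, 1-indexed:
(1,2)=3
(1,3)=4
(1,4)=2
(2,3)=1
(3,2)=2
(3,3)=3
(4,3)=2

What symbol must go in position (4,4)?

Row 1, column 1: row 1 has {2, 3, 4} and column 1 has {}, leaving only 1.
Row 2, column 2: row 2 has {1} and column 2 has {2, 3}, leaving only 4.
Row 2, column 4: row 2 has {1, 4} and column 4 has {2}, leaving only 3.
Row 2, column 1: row 2 has {1, 3, 4} and column 1 has {1}, leaving only 2.
Row 3, column 1: row 3 has {2, 3} and column 1 has {1, 2}, leaving only 4.
Row 3, column 4: row 3 has {2, 3, 4} and column 4 has {2, 3}, leaving only 1.
Row 4 already has {2} and column 4 already has {1, 2, 3}, so row 4, column 4 must be 4.

4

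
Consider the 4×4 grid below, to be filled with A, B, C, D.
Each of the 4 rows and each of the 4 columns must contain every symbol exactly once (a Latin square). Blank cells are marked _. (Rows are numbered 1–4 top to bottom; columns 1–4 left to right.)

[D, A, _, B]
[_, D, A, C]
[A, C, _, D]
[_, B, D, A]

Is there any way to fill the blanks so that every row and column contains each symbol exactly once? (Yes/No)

Yes

No row or column among the givens repeats a symbol, and propagating forced cells runs into no contradiction.
One valid completion exists (for instance, D A C B / B D A C / A C B D / C B D A).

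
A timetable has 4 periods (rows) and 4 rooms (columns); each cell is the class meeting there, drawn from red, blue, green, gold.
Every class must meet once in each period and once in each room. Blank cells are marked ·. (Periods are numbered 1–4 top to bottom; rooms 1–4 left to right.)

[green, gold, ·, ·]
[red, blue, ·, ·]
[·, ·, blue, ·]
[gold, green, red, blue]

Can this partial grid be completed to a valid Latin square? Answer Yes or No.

Period 1, room 3: period 1 together with room 3 already contain {red, blue, green, gold} — every symbol — so nothing can go there. The grid has no valid completion.

No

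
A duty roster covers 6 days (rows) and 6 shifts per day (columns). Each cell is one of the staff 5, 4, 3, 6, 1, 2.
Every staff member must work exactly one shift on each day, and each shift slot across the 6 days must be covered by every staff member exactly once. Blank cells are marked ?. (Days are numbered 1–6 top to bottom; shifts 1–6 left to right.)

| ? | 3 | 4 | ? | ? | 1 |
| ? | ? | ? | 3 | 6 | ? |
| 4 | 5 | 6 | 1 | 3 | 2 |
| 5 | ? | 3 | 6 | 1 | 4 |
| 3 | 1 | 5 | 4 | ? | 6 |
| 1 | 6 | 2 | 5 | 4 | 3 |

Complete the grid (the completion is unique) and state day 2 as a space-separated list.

Day 2, shift 1: day 2 has {3, 6} and shift 1 has {5, 4, 3, 1}, leaving only 2.
Day 2, shift 2: day 2 has {3, 6, 2} and shift 2 has {5, 3, 6, 1}, leaving only 4.
Day 2, shift 3: day 2 has {4, 3, 6, 2} and shift 3 has {5, 4, 3, 6, 2}, leaving only 1.
Day 2, shift 6: day 2 has {4, 3, 6, 1, 2} and shift 6 has {4, 3, 6, 1, 2}, leaving only 5.
So day 2 reads: 2 4 1 3 6 5.

2 4 1 3 6 5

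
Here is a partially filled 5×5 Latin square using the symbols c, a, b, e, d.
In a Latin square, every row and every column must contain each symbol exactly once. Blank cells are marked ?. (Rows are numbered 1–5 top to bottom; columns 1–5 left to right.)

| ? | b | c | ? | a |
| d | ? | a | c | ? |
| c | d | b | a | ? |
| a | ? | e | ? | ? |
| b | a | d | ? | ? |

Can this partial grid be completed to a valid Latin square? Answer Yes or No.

Yes

No row or column among the givens repeats a symbol, and propagating forced cells runs into no contradiction.
One valid completion exists (for instance, e b c d a / d e a c b / c d b a e / a c e b d / b a d e c).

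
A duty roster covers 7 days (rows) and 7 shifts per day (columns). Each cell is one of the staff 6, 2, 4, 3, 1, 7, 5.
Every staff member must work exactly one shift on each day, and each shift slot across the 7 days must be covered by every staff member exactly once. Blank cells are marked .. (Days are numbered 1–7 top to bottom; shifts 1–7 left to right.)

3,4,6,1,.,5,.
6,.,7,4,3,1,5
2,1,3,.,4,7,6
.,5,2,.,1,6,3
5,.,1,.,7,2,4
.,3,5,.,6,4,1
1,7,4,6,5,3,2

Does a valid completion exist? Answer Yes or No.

Yes

No day or shift among the givens repeats a symbol, and propagating forced cells runs into no contradiction.
One valid completion exists (for instance, 3 4 6 1 2 5 7 / 6 2 7 4 3 1 5 / 2 1 3 5 4 7 6 / 4 5 2 7 1 6 3 / 5 6 1 3 7 2 4 / 7 3 5 2 6 4 1 / 1 7 4 6 5 3 2).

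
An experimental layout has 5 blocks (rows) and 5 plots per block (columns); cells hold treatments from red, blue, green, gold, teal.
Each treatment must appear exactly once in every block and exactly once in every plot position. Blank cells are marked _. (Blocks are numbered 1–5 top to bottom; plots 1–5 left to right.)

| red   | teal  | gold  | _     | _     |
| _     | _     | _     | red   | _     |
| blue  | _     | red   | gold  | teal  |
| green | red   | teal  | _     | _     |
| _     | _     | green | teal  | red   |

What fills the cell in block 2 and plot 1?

teal

Block 2, plot 3: block 2 has {red} and plot 3 has {red, green, gold, teal}, leaving only blue.
Block 3, plot 2: block 3 has {red, blue, gold, teal} and plot 2 has {red, teal}, leaving only green.
Block 2, plot 2: block 2 has {red, blue} and plot 2 has {red, green, teal}, leaving only gold.
Block 2 already has {red, blue, gold} and plot 1 already has {red, blue, green}, so block 2, plot 1 must be teal.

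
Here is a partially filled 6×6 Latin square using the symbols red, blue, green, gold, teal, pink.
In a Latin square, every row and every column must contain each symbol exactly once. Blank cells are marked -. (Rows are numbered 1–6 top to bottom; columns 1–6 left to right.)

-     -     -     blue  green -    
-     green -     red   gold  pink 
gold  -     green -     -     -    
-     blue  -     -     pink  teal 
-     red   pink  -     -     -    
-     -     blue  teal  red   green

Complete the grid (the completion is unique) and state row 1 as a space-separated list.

teal pink red blue green gold

Row 2, column 3: row 2 has {red, green, gold, pink} and column 3 has {blue, green, pink}, leaving only teal.
Row 2, column 1: row 2 has {red, green, gold, teal, pink} and column 1 has {gold}, leaving only blue.
Row 3, column 4: row 3 has {green, gold} and column 4 has {red, blue, teal}, leaving only pink.
Row 3, column 2: row 3 has {green, gold, pink} and column 2 has {red, blue, green}, leaving only teal.
Row 3, column 5: row 3 has {green, gold, teal, pink} and column 5 has {red, green, gold, pink}, leaving only blue.
Row 3, column 6: row 3 has {blue, green, gold, teal, pink} and column 6 has {green, teal, pink}, leaving only red.
Row 1, column 6: row 1 has {blue, green} and column 6 has {red, green, teal, pink}, leaving only gold.
Row 1, column 2: row 1 has {blue, green, gold} and column 2 has {red, blue, green, teal}, leaving only pink.
Row 1, column 3: row 1 has {blue, green, gold, pink} and column 3 has {blue, green, teal, pink}, leaving only red.
Row 1, column 1: row 1 has {red, blue, green, gold, pink} and column 1 has {blue, gold}, leaving only teal.
So row 1 reads: teal pink red blue green gold.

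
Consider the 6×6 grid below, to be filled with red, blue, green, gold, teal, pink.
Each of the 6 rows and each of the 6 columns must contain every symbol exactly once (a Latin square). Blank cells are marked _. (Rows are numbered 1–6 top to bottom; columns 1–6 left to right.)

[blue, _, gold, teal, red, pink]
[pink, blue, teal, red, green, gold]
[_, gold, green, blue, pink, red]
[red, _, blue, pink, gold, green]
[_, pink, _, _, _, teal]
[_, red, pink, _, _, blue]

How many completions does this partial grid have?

2

Row 1, column 2: eliminating its row and column leaves {green}.
Row 3, column 1: eliminating its row and column leaves {teal}.
Row 4, column 2: eliminating its row and column leaves {teal}.
Row 5, column 1: eliminating its row and column leaves {green, gold}.
Row 5, column 3: eliminating its row and column leaves {red}.
Row 5, column 4: eliminating its row and column leaves {green, gold}.
Row 5, column 5: eliminating its row and column leaves {blue}.
Row 6, column 1: eliminating its row and column leaves {green, gold, teal}.
Row 6, column 4: eliminating its row and column leaves {green, gold}.
Row 6, column 5: eliminating its row and column leaves {teal}.
Enumerating the assignments across these blanks that avoid any row or column repeat gives 2 completions.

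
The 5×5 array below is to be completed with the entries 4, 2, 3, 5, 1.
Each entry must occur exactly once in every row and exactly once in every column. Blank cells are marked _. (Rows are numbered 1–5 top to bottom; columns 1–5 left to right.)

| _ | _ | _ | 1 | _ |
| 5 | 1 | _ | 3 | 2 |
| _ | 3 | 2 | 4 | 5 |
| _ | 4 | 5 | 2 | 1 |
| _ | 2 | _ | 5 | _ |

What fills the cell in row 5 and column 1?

4

Row 1, column 2: row 1 has {1} and column 2 has {4, 2, 3, 1}, leaving only 5.
Row 2, column 3: row 2 has {2, 3, 5, 1} and column 3 has {2, 5}, leaving only 4.
Row 1, column 3: row 1 has {5, 1} and column 3 has {4, 2, 5}, leaving only 3.
Row 1, column 5: row 1 has {3, 5, 1} and column 5 has {2, 5, 1}, leaving only 4.
Row 1, column 1: row 1 has {4, 3, 5, 1} and column 1 has {5}, leaving only 2.
Row 3, column 1: row 3 has {4, 2, 3, 5} and column 1 has {2, 5}, leaving only 1.
Row 4, column 1: row 4 has {4, 2, 5, 1} and column 1 has {2, 5, 1}, leaving only 3.
Row 5 already has {2, 5} and column 1 already has {2, 3, 5, 1}, so row 5, column 1 must be 4.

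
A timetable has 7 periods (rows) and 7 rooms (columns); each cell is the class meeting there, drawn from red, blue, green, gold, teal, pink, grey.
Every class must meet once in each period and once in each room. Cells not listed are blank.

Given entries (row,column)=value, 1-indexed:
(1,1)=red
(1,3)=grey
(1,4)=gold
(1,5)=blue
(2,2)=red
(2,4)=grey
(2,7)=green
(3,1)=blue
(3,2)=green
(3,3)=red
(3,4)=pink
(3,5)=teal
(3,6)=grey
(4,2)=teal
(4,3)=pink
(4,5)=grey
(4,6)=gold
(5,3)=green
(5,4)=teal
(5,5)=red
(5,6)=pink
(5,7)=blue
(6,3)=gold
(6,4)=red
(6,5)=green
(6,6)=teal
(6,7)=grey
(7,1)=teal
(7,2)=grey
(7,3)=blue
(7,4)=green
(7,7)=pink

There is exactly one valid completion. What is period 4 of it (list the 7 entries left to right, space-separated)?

green teal pink blue grey gold red

Period 4, room 1: period 4 has {gold, teal, pink, grey} and room 1 has {red, blue, teal}, leaving only green.
Period 4, room 4: period 4 has {green, gold, teal, pink, grey} and room 4 has {red, green, gold, teal, pink, grey}, leaving only blue.
Period 4, room 7: period 4 has {blue, green, gold, teal, pink, grey} and room 7 has {blue, green, pink, grey}, leaving only red.
So period 4 reads: green teal pink blue grey gold red.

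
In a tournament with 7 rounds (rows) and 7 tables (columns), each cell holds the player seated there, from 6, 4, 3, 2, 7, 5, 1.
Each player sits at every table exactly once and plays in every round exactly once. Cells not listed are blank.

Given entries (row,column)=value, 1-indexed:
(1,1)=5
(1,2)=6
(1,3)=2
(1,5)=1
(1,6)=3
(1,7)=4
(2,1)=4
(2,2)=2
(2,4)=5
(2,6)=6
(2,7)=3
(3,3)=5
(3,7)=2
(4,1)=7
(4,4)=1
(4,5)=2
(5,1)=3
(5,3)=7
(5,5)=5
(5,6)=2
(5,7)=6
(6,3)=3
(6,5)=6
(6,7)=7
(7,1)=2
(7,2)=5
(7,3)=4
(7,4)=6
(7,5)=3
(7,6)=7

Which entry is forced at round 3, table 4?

Round 1, table 4: round 1 has {6, 4, 3, 2, 5, 1} and table 4 has {6, 5, 1}, leaving only 7.
Round 2, table 3: round 2 has {6, 4, 3, 2, 5} and table 3 has {4, 3, 2, 7, 5}, leaving only 1.
Round 2, table 5: round 2 has {6, 4, 3, 2, 5, 1} and table 5 has {6, 3, 2, 5, 1}, leaving only 7.
Round 3, table 5: round 3 has {2, 5} and table 5 has {6, 3, 2, 7, 5, 1}, leaving only 4.
Round 3 already has {4, 2, 5} and table 4 already has {6, 7, 5, 1}, so round 3, table 4 must be 3.

3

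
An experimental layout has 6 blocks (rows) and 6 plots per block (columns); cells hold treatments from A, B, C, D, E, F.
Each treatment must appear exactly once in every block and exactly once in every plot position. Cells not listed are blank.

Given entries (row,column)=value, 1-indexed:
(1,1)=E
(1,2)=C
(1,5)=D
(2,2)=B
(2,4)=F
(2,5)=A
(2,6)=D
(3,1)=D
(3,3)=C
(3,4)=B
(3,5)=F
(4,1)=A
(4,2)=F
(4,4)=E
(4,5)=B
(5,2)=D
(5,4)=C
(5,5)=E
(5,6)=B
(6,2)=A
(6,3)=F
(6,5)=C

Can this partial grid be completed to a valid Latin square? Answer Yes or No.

No block or plot among the givens repeats a symbol, and propagating forced cells runs into no contradiction.
One valid completion exists (for instance, E C B A D F / C B E F A D / D E C B F A / A F D E B C / F D A C E B / B A F D C E).

Yes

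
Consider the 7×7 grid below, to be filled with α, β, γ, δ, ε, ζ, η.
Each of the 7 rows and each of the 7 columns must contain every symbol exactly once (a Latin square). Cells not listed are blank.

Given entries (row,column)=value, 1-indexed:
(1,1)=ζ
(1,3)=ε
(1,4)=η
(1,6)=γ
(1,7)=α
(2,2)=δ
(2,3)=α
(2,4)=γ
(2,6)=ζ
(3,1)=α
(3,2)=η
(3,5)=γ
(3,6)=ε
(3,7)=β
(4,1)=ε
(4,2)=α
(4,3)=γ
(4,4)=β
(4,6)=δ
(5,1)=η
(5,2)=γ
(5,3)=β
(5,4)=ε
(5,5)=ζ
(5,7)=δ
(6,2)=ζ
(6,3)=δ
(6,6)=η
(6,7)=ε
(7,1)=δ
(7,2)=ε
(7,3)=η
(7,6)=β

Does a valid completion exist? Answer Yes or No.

No row or column among the givens repeats a symbol, and propagating forced cells runs into no contradiction.
One valid completion exists (for instance, ζ β ε η δ γ α / β δ α γ ε ζ η / α η ζ δ γ ε β / ε α γ β η δ ζ / η γ β ε ζ α δ / γ ζ δ α β η ε / δ ε η ζ α β γ).

Yes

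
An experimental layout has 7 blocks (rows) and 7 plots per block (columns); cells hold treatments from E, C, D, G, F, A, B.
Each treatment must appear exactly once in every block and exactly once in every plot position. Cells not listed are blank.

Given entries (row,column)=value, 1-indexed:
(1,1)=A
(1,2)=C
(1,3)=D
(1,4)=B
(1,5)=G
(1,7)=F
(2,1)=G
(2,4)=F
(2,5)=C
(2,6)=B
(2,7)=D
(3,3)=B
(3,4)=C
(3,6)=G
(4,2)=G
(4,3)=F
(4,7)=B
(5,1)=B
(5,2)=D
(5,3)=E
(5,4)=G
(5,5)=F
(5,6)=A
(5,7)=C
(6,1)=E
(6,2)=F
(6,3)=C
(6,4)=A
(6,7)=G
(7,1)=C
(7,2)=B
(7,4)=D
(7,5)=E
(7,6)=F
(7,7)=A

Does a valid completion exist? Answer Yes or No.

No block or plot among the givens repeats a symbol, and propagating forced cells runs into no contradiction.
One valid completion exists (for instance, A C D B G E F / G E A F C B D / F A B C D G E / D G F E A C B / B D E G F A C / E F C A B D G / C B G D E F A).

Yes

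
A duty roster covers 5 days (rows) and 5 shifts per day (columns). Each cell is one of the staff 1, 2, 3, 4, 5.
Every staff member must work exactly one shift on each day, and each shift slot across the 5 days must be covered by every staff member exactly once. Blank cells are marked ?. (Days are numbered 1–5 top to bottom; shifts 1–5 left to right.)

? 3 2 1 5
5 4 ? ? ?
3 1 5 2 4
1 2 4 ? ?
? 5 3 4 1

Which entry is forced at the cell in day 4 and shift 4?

Day 1, shift 1: day 1 has {1, 2, 3, 5} and shift 1 has {1, 3, 5}, leaving only 4.
Day 2, shift 3: day 2 has {4, 5} and shift 3 has {2, 3, 4, 5}, leaving only 1.
Day 2, shift 4: day 2 has {1, 4, 5} and shift 4 has {1, 2, 4}, leaving only 3.
Day 4 already has {1, 2, 4} and shift 4 already has {1, 2, 3, 4}, so day 4, shift 4 must be 5.

5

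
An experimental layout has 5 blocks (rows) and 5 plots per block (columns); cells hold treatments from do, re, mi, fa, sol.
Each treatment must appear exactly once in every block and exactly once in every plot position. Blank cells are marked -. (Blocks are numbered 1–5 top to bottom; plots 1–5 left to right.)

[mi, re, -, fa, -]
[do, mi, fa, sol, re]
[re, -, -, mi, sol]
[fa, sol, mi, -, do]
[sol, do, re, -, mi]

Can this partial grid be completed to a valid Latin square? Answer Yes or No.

Block 1, plot 5: block 1 together with plot 5 already contain {do, re, mi, fa, sol} — every symbol — so nothing can go there. The grid has no valid completion.

No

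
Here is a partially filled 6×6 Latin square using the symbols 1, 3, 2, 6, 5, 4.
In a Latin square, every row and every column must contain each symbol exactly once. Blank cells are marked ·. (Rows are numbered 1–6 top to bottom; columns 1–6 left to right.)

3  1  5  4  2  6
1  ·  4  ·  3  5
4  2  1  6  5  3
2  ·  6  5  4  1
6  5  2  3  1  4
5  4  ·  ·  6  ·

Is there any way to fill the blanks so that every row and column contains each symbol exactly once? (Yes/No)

No row or column among the givens repeats a symbol, and propagating forced cells runs into no contradiction.
One valid completion exists (for instance, 3 1 5 4 2 6 / 1 6 4 2 3 5 / 4 2 1 6 5 3 / 2 3 6 5 4 1 / 6 5 2 3 1 4 / 5 4 3 1 6 2).

Yes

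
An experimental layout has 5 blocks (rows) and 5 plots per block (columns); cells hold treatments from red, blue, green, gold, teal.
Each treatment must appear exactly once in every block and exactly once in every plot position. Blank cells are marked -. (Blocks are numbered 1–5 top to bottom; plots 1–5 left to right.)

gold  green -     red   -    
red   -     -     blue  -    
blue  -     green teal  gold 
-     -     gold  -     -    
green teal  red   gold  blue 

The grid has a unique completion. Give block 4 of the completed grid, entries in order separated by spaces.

Block 4, plot 1: block 4 has {gold} and plot 1 has {red, blue, green, gold}, leaving only teal.
Block 4, plot 4: block 4 has {gold, teal} and plot 4 has {red, blue, gold, teal}, leaving only green.
Block 4, plot 5: block 4 has {green, gold, teal} and plot 5 has {blue, gold}, leaving only red.
Block 4, plot 2: block 4 has {red, green, gold, teal} and plot 2 has {green, teal}, leaving only blue.
So block 4 reads: teal blue gold green red.

teal blue gold green red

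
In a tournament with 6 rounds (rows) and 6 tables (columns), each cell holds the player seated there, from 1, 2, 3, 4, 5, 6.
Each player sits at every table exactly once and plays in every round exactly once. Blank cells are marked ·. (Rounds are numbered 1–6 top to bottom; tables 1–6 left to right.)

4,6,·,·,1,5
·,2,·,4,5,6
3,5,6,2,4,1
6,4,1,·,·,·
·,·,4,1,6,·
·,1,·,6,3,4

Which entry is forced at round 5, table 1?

Round 1, table 4: round 1 has {1, 4, 5, 6} and table 4 has {1, 2, 4, 6}, leaving only 3.
Round 1, table 3: round 1 has {1, 3, 4, 5, 6} and table 3 has {1, 4, 6}, leaving only 2.
Round 2, table 1: round 2 has {2, 4, 5, 6} and table 1 has {3, 4, 6}, leaving only 1.
Round 2, table 3: round 2 has {1, 2, 4, 5, 6} and table 3 has {1, 2, 4, 6}, leaving only 3.
Round 4, table 4: round 4 has {1, 4, 6} and table 4 has {1, 2, 3, 4, 6}, leaving only 5.
Round 4, table 5: round 4 has {1, 4, 5, 6} and table 5 has {1, 3, 4, 5, 6}, leaving only 2.
Round 4, table 6: round 4 has {1, 2, 4, 5, 6} and table 6 has {1, 4, 5, 6}, leaving only 3.
Round 5, table 2: round 5 has {1, 4, 6} and table 2 has {1, 2, 4, 5, 6}, leaving only 3.
Round 5, table 6: round 5 has {1, 3, 4, 6} and table 6 has {1, 3, 4, 5, 6}, leaving only 2.
Round 5 already has {1, 2, 3, 4, 6} and table 1 already has {1, 3, 4, 6}, so round 5, table 1 must be 5.

5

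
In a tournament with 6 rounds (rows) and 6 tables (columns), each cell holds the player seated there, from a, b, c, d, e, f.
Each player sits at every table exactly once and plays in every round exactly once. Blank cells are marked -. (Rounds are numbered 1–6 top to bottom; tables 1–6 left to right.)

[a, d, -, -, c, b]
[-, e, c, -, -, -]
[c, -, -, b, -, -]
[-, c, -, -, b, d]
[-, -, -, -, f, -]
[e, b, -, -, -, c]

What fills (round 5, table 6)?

Round 4, table 1: round 4 has {b, c, d} and table 1 has {a, c, e}, leaving only f.
Round 5, table 2: round 5 has {f} and table 2 has {b, c, d, e}, leaving only a.
Round 5 already has {a, f} and table 6 already has {b, c, d}, so round 5, table 6 must be e.

e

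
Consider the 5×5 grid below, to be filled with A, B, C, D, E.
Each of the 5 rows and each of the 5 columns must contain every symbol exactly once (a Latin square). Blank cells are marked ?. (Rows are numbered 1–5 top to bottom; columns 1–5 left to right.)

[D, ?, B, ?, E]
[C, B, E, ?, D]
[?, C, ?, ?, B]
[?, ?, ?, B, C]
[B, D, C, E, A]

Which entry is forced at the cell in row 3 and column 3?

A

Row 1, column 2: row 1 has {B, D, E} and column 2 has {B, C, D}, leaving only A.
Row 1, column 4: row 1 has {A, B, D, E} and column 4 has {B, E}, leaving only C.
Row 2, column 4: row 2 has {B, C, D, E} and column 4 has {B, C, E}, leaving only A.
Row 3, column 4: row 3 has {B, C} and column 4 has {A, B, C, E}, leaving only D.
Row 3 already has {B, C, D} and column 3 already has {B, C, E}, so row 3, column 3 must be A.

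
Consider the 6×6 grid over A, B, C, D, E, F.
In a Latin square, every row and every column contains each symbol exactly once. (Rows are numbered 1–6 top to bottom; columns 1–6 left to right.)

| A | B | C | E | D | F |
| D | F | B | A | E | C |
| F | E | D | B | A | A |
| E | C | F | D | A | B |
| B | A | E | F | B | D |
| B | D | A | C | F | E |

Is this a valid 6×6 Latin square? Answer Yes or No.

Row 5 contains B twice (at columns 1 and 5); row 3 is also not a permutation.

No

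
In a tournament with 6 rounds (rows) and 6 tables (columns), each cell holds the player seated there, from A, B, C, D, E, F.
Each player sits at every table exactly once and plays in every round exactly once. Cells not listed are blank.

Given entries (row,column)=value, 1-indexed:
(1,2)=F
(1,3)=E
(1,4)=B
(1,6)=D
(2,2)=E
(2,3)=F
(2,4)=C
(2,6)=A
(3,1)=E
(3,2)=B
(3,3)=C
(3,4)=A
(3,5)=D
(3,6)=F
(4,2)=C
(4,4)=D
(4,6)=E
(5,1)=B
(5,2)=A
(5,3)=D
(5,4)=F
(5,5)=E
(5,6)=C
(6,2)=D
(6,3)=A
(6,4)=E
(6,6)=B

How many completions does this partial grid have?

2

Round 1, table 1: eliminating its round and table leaves {A, C}.
Round 1, table 5: eliminating its round and table leaves {A, C}.
Round 2, table 1: eliminating its round and table leaves {D}.
Round 2, table 5: eliminating its round and table leaves {B}.
Round 4, table 1: eliminating its round and table leaves {A, F}.
Round 4, table 3: eliminating its round and table leaves {B}.
Round 4, table 5: eliminating its round and table leaves {A, B, F}.
Round 6, table 1: eliminating its round and table leaves {C, F}.
Round 6, table 5: eliminating its round and table leaves {C, F}.
Enumerating the assignments across these blanks that avoid any round or table repeat gives 2 completions.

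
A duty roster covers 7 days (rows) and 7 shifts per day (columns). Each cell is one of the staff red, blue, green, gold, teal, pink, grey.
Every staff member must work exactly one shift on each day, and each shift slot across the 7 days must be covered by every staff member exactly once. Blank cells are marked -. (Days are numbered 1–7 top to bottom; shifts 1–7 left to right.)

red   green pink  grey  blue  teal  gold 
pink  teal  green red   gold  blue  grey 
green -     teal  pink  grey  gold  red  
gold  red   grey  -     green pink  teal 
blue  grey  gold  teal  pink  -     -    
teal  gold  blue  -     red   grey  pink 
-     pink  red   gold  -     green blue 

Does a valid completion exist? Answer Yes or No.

No day or shift among the givens repeats a symbol, and propagating forced cells runs into no contradiction.
One valid completion exists (for instance, red green pink grey blue teal gold / pink teal green red gold blue grey / green blue teal pink grey gold red / gold red grey blue green pink teal / blue grey gold teal pink red green / teal gold blue green red grey pink / grey pink red gold teal green blue).

Yes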